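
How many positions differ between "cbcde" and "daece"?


Comparing "cbcde" and "daece" position by position:
  Position 0: 'c' vs 'd' => DIFFER
  Position 1: 'b' vs 'a' => DIFFER
  Position 2: 'c' vs 'e' => DIFFER
  Position 3: 'd' vs 'c' => DIFFER
  Position 4: 'e' vs 'e' => same
Positions that differ: 4

4


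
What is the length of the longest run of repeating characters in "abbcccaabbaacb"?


Input: "abbcccaabbaacb"
Scanning for longest run:
  Position 1 ('b'): new char, reset run to 1
  Position 2 ('b'): continues run of 'b', length=2
  Position 3 ('c'): new char, reset run to 1
  Position 4 ('c'): continues run of 'c', length=2
  Position 5 ('c'): continues run of 'c', length=3
  Position 6 ('a'): new char, reset run to 1
  Position 7 ('a'): continues run of 'a', length=2
  Position 8 ('b'): new char, reset run to 1
  Position 9 ('b'): continues run of 'b', length=2
  Position 10 ('a'): new char, reset run to 1
  Position 11 ('a'): continues run of 'a', length=2
  Position 12 ('c'): new char, reset run to 1
  Position 13 ('b'): new char, reset run to 1
Longest run: 'c' with length 3

3


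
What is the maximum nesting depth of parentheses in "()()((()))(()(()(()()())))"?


Input: "()()((()))(()(()(()()())))"
Tracking depth:
  Position 0 '(': depth becomes 1
  Position 1 ')': depth becomes 0
  Position 2 '(': depth becomes 1
  Position 3 ')': depth becomes 0
  Position 4 '(': depth becomes 1
  Position 5 '(': depth becomes 2
  Position 6 '(': depth becomes 3
  Position 7 ')': depth becomes 2
  Position 8 ')': depth becomes 1
  Position 9 ')': depth becomes 0
  Position 10 '(': depth becomes 1
  Position 11 '(': depth becomes 2
  Position 12 ')': depth becomes 1
  Position 13 '(': depth becomes 2
  Position 14 '(': depth becomes 3
  Position 15 ')': depth becomes 2
  Position 16 '(': depth becomes 3
  Position 17 '(': depth becomes 4
  Position 18 ')': depth becomes 3
  Position 19 '(': depth becomes 4
  Position 20 ')': depth becomes 3
  Position 21 '(': depth becomes 4
  Position 22 ')': depth becomes 3
  Position 23 ')': depth becomes 2
  Position 24 ')': depth becomes 1
  Position 25 ')': depth becomes 0
Maximum depth reached: 4

4


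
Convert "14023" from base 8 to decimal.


Input: "14023" in base 8
Positional expansion:
  Digit '1' (value 1) x 8^4 = 4096
  Digit '4' (value 4) x 8^3 = 2048
  Digit '0' (value 0) x 8^2 = 0
  Digit '2' (value 2) x 8^1 = 16
  Digit '3' (value 3) x 8^0 = 3
Sum = 6163

6163


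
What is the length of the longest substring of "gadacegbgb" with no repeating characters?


Input: "gadacegbgb"
Sliding window (track last position of each char):
  Position 0 ('g'): window [0,0] length 1 -- new best
  Position 1 ('a'): window [0,1] length 2 -- new best
  Position 2 ('d'): window [0,2] length 3 -- new best
  Position 3 ('a'): repeat (last at 1), move window start to 2
  Position 3 ('a'): window [2,3] length 2
  Position 4 ('c'): window [2,4] length 3
  Position 5 ('e'): window [2,5] length 4 -- new best
  Position 6 ('g'): window [2,6] length 5 -- new best
  Position 7 ('b'): window [2,7] length 6 -- new best
  Position 8 ('g'): repeat (last at 6), move window start to 7
  Position 8 ('g'): window [7,8] length 2
  Position 9 ('b'): repeat (last at 7), move window start to 8
  Position 9 ('b'): window [8,9] length 2
Longest substring with no repeats: "dacegb" with length 6

6


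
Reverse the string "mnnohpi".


Input: mnnohpi
Reading characters right to left:
  Position 6: 'i'
  Position 5: 'p'
  Position 4: 'h'
  Position 3: 'o'
  Position 2: 'n'
  Position 1: 'n'
  Position 0: 'm'
Reversed: iphonnm

iphonnm


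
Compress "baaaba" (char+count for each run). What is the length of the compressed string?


Input: baaaba
Runs:
  'b' x 1 => "b1"
  'a' x 3 => "a3"
  'b' x 1 => "b1"
  'a' x 1 => "a1"
Compressed: "b1a3b1a1"
Compressed length: 8

8


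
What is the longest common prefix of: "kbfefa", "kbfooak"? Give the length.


Words: kbfefa, kbfooak
  Position 0: all 'k' => match
  Position 1: all 'b' => match
  Position 2: all 'f' => match
  Position 3: ('e', 'o') => mismatch, stop
LCP = "kbf" (length 3)

3


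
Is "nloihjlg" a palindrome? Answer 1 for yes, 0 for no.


Input: nloihjlg
Reversed: gljhioln
  Compare pos 0 ('n') with pos 7 ('g'): MISMATCH
  Compare pos 1 ('l') with pos 6 ('l'): match
  Compare pos 2 ('o') with pos 5 ('j'): MISMATCH
  Compare pos 3 ('i') with pos 4 ('h'): MISMATCH
Result: not a palindrome

0


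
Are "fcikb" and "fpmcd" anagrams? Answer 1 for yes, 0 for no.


Strings: "fcikb", "fpmcd"
Sorted first:  bcfik
Sorted second: cdfmp
Differ at position 0: 'b' vs 'c' => not anagrams

0


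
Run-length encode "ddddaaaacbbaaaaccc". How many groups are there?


Input: ddddaaaacbbaaaaccc
Scanning for consecutive runs:
  Group 1: 'd' x 4 (positions 0-3)
  Group 2: 'a' x 4 (positions 4-7)
  Group 3: 'c' x 1 (positions 8-8)
  Group 4: 'b' x 2 (positions 9-10)
  Group 5: 'a' x 4 (positions 11-14)
  Group 6: 'c' x 3 (positions 15-17)
Total groups: 6

6


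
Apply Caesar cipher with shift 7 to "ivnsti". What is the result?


Caesar cipher: shift "ivnsti" by 7
  'i' (pos 8) + 7 = pos 15 = 'p'
  'v' (pos 21) + 7 = pos 2 = 'c'
  'n' (pos 13) + 7 = pos 20 = 'u'
  's' (pos 18) + 7 = pos 25 = 'z'
  't' (pos 19) + 7 = pos 0 = 'a'
  'i' (pos 8) + 7 = pos 15 = 'p'
Result: pcuzap

pcuzap


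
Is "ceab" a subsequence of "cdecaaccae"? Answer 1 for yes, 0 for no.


Check if "ceab" is a subsequence of "cdecaaccae"
Greedy scan:
  Position 0 ('c'): matches sub[0] = 'c'
  Position 1 ('d'): no match needed
  Position 2 ('e'): matches sub[1] = 'e'
  Position 3 ('c'): no match needed
  Position 4 ('a'): matches sub[2] = 'a'
  Position 5 ('a'): no match needed
  Position 6 ('c'): no match needed
  Position 7 ('c'): no match needed
  Position 8 ('a'): no match needed
  Position 9 ('e'): no match needed
Only matched 3/4 characters => not a subsequence

0


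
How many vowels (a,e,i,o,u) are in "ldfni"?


Input: ldfni
Checking each character:
  'l' at position 0: consonant
  'd' at position 1: consonant
  'f' at position 2: consonant
  'n' at position 3: consonant
  'i' at position 4: vowel (running total: 1)
Total vowels: 1

1


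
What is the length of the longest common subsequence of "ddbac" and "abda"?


LCS of "ddbac" and "abda"
DP table:
           a    b    d    a
      0    0    0    0    0
  d   0    0    0    1    1
  d   0    0    0    1    1
  b   0    0    1    1    1
  a   0    1    1    1    2
  c   0    1    1    1    2
LCS length = dp[5][4] = 2

2


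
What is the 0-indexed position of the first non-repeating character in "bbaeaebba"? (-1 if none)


Input: bbaeaebba
Character frequencies:
  'a': 3
  'b': 4
  'e': 2
Scanning left to right for freq == 1:
  Position 0 ('b'): freq=4, skip
  Position 1 ('b'): freq=4, skip
  Position 2 ('a'): freq=3, skip
  Position 3 ('e'): freq=2, skip
  Position 4 ('a'): freq=3, skip
  Position 5 ('e'): freq=2, skip
  Position 6 ('b'): freq=4, skip
  Position 7 ('b'): freq=4, skip
  Position 8 ('a'): freq=3, skip
  No unique character found => answer = -1

-1


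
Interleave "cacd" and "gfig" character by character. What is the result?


Interleaving "cacd" and "gfig":
  Position 0: 'c' from first, 'g' from second => "cg"
  Position 1: 'a' from first, 'f' from second => "af"
  Position 2: 'c' from first, 'i' from second => "ci"
  Position 3: 'd' from first, 'g' from second => "dg"
Result: cgafcidg

cgafcidg


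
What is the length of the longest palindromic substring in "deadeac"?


Input: "deadeac"
Checking substrings for palindromes:
  No multi-char palindromic substrings found
Longest palindromic substring: "d" with length 1

1


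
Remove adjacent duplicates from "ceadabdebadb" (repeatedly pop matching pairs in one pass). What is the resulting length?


Input: ceadabdebadb
Stack-based adjacent duplicate removal:
  Read 'c': push. Stack: c
  Read 'e': push. Stack: ce
  Read 'a': push. Stack: cea
  Read 'd': push. Stack: cead
  Read 'a': push. Stack: ceada
  Read 'b': push. Stack: ceadab
  Read 'd': push. Stack: ceadabd
  Read 'e': push. Stack: ceadabde
  Read 'b': push. Stack: ceadabdeb
  Read 'a': push. Stack: ceadabdeba
  Read 'd': push. Stack: ceadabdebad
  Read 'b': push. Stack: ceadabdebadb
Final stack: "ceadabdebadb" (length 12)

12


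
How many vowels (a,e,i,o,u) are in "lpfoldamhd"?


Input: lpfoldamhd
Checking each character:
  'l' at position 0: consonant
  'p' at position 1: consonant
  'f' at position 2: consonant
  'o' at position 3: vowel (running total: 1)
  'l' at position 4: consonant
  'd' at position 5: consonant
  'a' at position 6: vowel (running total: 2)
  'm' at position 7: consonant
  'h' at position 8: consonant
  'd' at position 9: consonant
Total vowels: 2

2


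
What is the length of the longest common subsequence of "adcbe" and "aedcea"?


LCS of "adcbe" and "aedcea"
DP table:
           a    e    d    c    e    a
      0    0    0    0    0    0    0
  a   0    1    1    1    1    1    1
  d   0    1    1    2    2    2    2
  c   0    1    1    2    3    3    3
  b   0    1    1    2    3    3    3
  e   0    1    2    2    3    4    4
LCS length = dp[5][6] = 4

4


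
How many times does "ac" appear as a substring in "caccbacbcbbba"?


Searching for "ac" in "caccbacbcbbba"
Scanning each position:
  Position 0: "ca" => no
  Position 1: "ac" => MATCH
  Position 2: "cc" => no
  Position 3: "cb" => no
  Position 4: "ba" => no
  Position 5: "ac" => MATCH
  Position 6: "cb" => no
  Position 7: "bc" => no
  Position 8: "cb" => no
  Position 9: "bb" => no
  Position 10: "bb" => no
  Position 11: "ba" => no
Total occurrences: 2

2


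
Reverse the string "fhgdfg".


Input: fhgdfg
Reading characters right to left:
  Position 5: 'g'
  Position 4: 'f'
  Position 3: 'd'
  Position 2: 'g'
  Position 1: 'h'
  Position 0: 'f'
Reversed: gfdghf

gfdghf


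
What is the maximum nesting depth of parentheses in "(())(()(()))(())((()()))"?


Input: "(())(()(()))(())((()()))"
Tracking depth:
  Position 0 '(': depth becomes 1
  Position 1 '(': depth becomes 2
  Position 2 ')': depth becomes 1
  Position 3 ')': depth becomes 0
  Position 4 '(': depth becomes 1
  Position 5 '(': depth becomes 2
  Position 6 ')': depth becomes 1
  Position 7 '(': depth becomes 2
  Position 8 '(': depth becomes 3
  Position 9 ')': depth becomes 2
  Position 10 ')': depth becomes 1
  Position 11 ')': depth becomes 0
  Position 12 '(': depth becomes 1
  Position 13 '(': depth becomes 2
  Position 14 ')': depth becomes 1
  Position 15 ')': depth becomes 0
  Position 16 '(': depth becomes 1
  Position 17 '(': depth becomes 2
  Position 18 '(': depth becomes 3
  Position 19 ')': depth becomes 2
  Position 20 '(': depth becomes 3
  Position 21 ')': depth becomes 2
  Position 22 ')': depth becomes 1
  Position 23 ')': depth becomes 0
Maximum depth reached: 3

3


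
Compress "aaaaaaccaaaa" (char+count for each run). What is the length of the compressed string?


Input: aaaaaaccaaaa
Runs:
  'a' x 6 => "a6"
  'c' x 2 => "c2"
  'a' x 4 => "a4"
Compressed: "a6c2a4"
Compressed length: 6

6


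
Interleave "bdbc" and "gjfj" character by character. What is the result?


Interleaving "bdbc" and "gjfj":
  Position 0: 'b' from first, 'g' from second => "bg"
  Position 1: 'd' from first, 'j' from second => "dj"
  Position 2: 'b' from first, 'f' from second => "bf"
  Position 3: 'c' from first, 'j' from second => "cj"
Result: bgdjbfcj

bgdjbfcj


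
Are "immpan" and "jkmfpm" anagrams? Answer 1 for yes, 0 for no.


Strings: "immpan", "jkmfpm"
Sorted first:  aimmnp
Sorted second: fjkmmp
Differ at position 0: 'a' vs 'f' => not anagrams

0


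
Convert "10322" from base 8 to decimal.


Input: "10322" in base 8
Positional expansion:
  Digit '1' (value 1) x 8^4 = 4096
  Digit '0' (value 0) x 8^3 = 0
  Digit '3' (value 3) x 8^2 = 192
  Digit '2' (value 2) x 8^1 = 16
  Digit '2' (value 2) x 8^0 = 2
Sum = 4306

4306


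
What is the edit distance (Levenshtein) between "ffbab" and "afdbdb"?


Computing edit distance: "ffbab" -> "afdbdb"
DP table:
           a    f    d    b    d    b
      0    1    2    3    4    5    6
  f   1    1    1    2    3    4    5
  f   2    2    1    2    3    4    5
  b   3    3    2    2    2    3    4
  a   4    3    3    3    3    3    4
  b   5    4    4    4    3    4    3
Edit distance = dp[5][6] = 3

3


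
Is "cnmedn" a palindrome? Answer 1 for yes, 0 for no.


Input: cnmedn
Reversed: ndemnc
  Compare pos 0 ('c') with pos 5 ('n'): MISMATCH
  Compare pos 1 ('n') with pos 4 ('d'): MISMATCH
  Compare pos 2 ('m') with pos 3 ('e'): MISMATCH
Result: not a palindrome

0


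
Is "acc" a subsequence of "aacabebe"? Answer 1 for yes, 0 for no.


Check if "acc" is a subsequence of "aacabebe"
Greedy scan:
  Position 0 ('a'): matches sub[0] = 'a'
  Position 1 ('a'): no match needed
  Position 2 ('c'): matches sub[1] = 'c'
  Position 3 ('a'): no match needed
  Position 4 ('b'): no match needed
  Position 5 ('e'): no match needed
  Position 6 ('b'): no match needed
  Position 7 ('e'): no match needed
Only matched 2/3 characters => not a subsequence

0


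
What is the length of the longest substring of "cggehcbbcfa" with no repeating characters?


Input: "cggehcbbcfa"
Sliding window (track last position of each char):
  Position 0 ('c'): window [0,0] length 1 -- new best
  Position 1 ('g'): window [0,1] length 2 -- new best
  Position 2 ('g'): repeat (last at 1), move window start to 2
  Position 2 ('g'): window [2,2] length 1
  Position 3 ('e'): window [2,3] length 2
  Position 4 ('h'): window [2,4] length 3 -- new best
  Position 5 ('c'): window [2,5] length 4 -- new best
  Position 6 ('b'): window [2,6] length 5 -- new best
  Position 7 ('b'): repeat (last at 6), move window start to 7
  Position 7 ('b'): window [7,7] length 1
  Position 8 ('c'): window [7,8] length 2
  Position 9 ('f'): window [7,9] length 3
  Position 10 ('a'): window [7,10] length 4
Longest substring with no repeats: "gehcb" with length 5

5


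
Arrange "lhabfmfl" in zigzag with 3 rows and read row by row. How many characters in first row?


Zigzag "lhabfmfl" into 3 rows:
Placing characters:
  'l' => row 0
  'h' => row 1
  'a' => row 2
  'b' => row 1
  'f' => row 0
  'm' => row 1
  'f' => row 2
  'l' => row 1
Rows:
  Row 0: "lf"
  Row 1: "hbml"
  Row 2: "af"
First row length: 2

2


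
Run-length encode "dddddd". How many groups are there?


Input: dddddd
Scanning for consecutive runs:
  Group 1: 'd' x 6 (positions 0-5)
Total groups: 1

1


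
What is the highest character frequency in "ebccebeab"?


Input: ebccebeab
Character counts:
  'a': 1
  'b': 3
  'c': 2
  'e': 3
Maximum frequency: 3

3


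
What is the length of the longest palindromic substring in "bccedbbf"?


Input: "bccedbbf"
Checking substrings for palindromes:
  [1:3] "cc" (len 2) => palindrome
  [5:7] "bb" (len 2) => palindrome
Longest palindromic substring: "cc" with length 2

2


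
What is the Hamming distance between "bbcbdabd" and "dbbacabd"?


Comparing "bbcbdabd" and "dbbacabd" position by position:
  Position 0: 'b' vs 'd' => differ
  Position 1: 'b' vs 'b' => same
  Position 2: 'c' vs 'b' => differ
  Position 3: 'b' vs 'a' => differ
  Position 4: 'd' vs 'c' => differ
  Position 5: 'a' vs 'a' => same
  Position 6: 'b' vs 'b' => same
  Position 7: 'd' vs 'd' => same
Total differences (Hamming distance): 4

4


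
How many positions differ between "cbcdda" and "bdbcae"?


Comparing "cbcdda" and "bdbcae" position by position:
  Position 0: 'c' vs 'b' => DIFFER
  Position 1: 'b' vs 'd' => DIFFER
  Position 2: 'c' vs 'b' => DIFFER
  Position 3: 'd' vs 'c' => DIFFER
  Position 4: 'd' vs 'a' => DIFFER
  Position 5: 'a' vs 'e' => DIFFER
Positions that differ: 6

6


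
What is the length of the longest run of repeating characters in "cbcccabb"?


Input: "cbcccabb"
Scanning for longest run:
  Position 1 ('b'): new char, reset run to 1
  Position 2 ('c'): new char, reset run to 1
  Position 3 ('c'): continues run of 'c', length=2
  Position 4 ('c'): continues run of 'c', length=3
  Position 5 ('a'): new char, reset run to 1
  Position 6 ('b'): new char, reset run to 1
  Position 7 ('b'): continues run of 'b', length=2
Longest run: 'c' with length 3

3


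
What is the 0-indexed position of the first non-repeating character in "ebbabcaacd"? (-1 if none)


Input: ebbabcaacd
Character frequencies:
  'a': 3
  'b': 3
  'c': 2
  'd': 1
  'e': 1
Scanning left to right for freq == 1:
  Position 0 ('e'): unique! => answer = 0

0


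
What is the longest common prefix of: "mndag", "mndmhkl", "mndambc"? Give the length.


Words: mndag, mndmhkl, mndambc
  Position 0: all 'm' => match
  Position 1: all 'n' => match
  Position 2: all 'd' => match
  Position 3: ('a', 'm', 'a') => mismatch, stop
LCP = "mnd" (length 3)

3


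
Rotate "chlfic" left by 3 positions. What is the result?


Input: "chlfic", rotate left by 3
First 3 characters: "chl"
Remaining characters: "fic"
Concatenate remaining + first: "fic" + "chl" = "ficchl"

ficchl


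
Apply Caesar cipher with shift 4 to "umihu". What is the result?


Caesar cipher: shift "umihu" by 4
  'u' (pos 20) + 4 = pos 24 = 'y'
  'm' (pos 12) + 4 = pos 16 = 'q'
  'i' (pos 8) + 4 = pos 12 = 'm'
  'h' (pos 7) + 4 = pos 11 = 'l'
  'u' (pos 20) + 4 = pos 24 = 'y'
Result: yqmly

yqmly


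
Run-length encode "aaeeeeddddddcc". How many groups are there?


Input: aaeeeeddddddcc
Scanning for consecutive runs:
  Group 1: 'a' x 2 (positions 0-1)
  Group 2: 'e' x 4 (positions 2-5)
  Group 3: 'd' x 6 (positions 6-11)
  Group 4: 'c' x 2 (positions 12-13)
Total groups: 4

4


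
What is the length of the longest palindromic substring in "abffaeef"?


Input: "abffaeef"
Checking substrings for palindromes:
  [2:4] "ff" (len 2) => palindrome
  [5:7] "ee" (len 2) => palindrome
Longest palindromic substring: "ff" with length 2

2


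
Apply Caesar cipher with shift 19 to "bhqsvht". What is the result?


Caesar cipher: shift "bhqsvht" by 19
  'b' (pos 1) + 19 = pos 20 = 'u'
  'h' (pos 7) + 19 = pos 0 = 'a'
  'q' (pos 16) + 19 = pos 9 = 'j'
  's' (pos 18) + 19 = pos 11 = 'l'
  'v' (pos 21) + 19 = pos 14 = 'o'
  'h' (pos 7) + 19 = pos 0 = 'a'
  't' (pos 19) + 19 = pos 12 = 'm'
Result: uajloam

uajloam


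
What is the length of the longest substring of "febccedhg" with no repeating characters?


Input: "febccedhg"
Sliding window (track last position of each char):
  Position 0 ('f'): window [0,0] length 1 -- new best
  Position 1 ('e'): window [0,1] length 2 -- new best
  Position 2 ('b'): window [0,2] length 3 -- new best
  Position 3 ('c'): window [0,3] length 4 -- new best
  Position 4 ('c'): repeat (last at 3), move window start to 4
  Position 4 ('c'): window [4,4] length 1
  Position 5 ('e'): window [4,5] length 2
  Position 6 ('d'): window [4,6] length 3
  Position 7 ('h'): window [4,7] length 4
  Position 8 ('g'): window [4,8] length 5 -- new best
Longest substring with no repeats: "cedhg" with length 5

5


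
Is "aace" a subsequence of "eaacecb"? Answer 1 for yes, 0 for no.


Check if "aace" is a subsequence of "eaacecb"
Greedy scan:
  Position 0 ('e'): no match needed
  Position 1 ('a'): matches sub[0] = 'a'
  Position 2 ('a'): matches sub[1] = 'a'
  Position 3 ('c'): matches sub[2] = 'c'
  Position 4 ('e'): matches sub[3] = 'e'
  Position 5 ('c'): no match needed
  Position 6 ('b'): no match needed
All 4 characters matched => is a subsequence

1


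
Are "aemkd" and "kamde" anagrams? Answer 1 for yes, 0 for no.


Strings: "aemkd", "kamde"
Sorted first:  adekm
Sorted second: adekm
Sorted forms match => anagrams

1


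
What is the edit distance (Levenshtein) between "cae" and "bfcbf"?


Computing edit distance: "cae" -> "bfcbf"
DP table:
           b    f    c    b    f
      0    1    2    3    4    5
  c   1    1    2    2    3    4
  a   2    2    2    3    3    4
  e   3    3    3    3    4    4
Edit distance = dp[3][5] = 4

4


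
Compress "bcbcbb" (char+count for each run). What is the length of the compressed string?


Input: bcbcbb
Runs:
  'b' x 1 => "b1"
  'c' x 1 => "c1"
  'b' x 1 => "b1"
  'c' x 1 => "c1"
  'b' x 2 => "b2"
Compressed: "b1c1b1c1b2"
Compressed length: 10

10


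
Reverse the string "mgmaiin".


Input: mgmaiin
Reading characters right to left:
  Position 6: 'n'
  Position 5: 'i'
  Position 4: 'i'
  Position 3: 'a'
  Position 2: 'm'
  Position 1: 'g'
  Position 0: 'm'
Reversed: niiamgm

niiamgm


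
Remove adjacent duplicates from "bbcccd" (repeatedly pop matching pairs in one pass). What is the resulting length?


Input: bbcccd
Stack-based adjacent duplicate removal:
  Read 'b': push. Stack: b
  Read 'b': matches stack top 'b' => pop. Stack: (empty)
  Read 'c': push. Stack: c
  Read 'c': matches stack top 'c' => pop. Stack: (empty)
  Read 'c': push. Stack: c
  Read 'd': push. Stack: cd
Final stack: "cd" (length 2)

2


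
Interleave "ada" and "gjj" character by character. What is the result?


Interleaving "ada" and "gjj":
  Position 0: 'a' from first, 'g' from second => "ag"
  Position 1: 'd' from first, 'j' from second => "dj"
  Position 2: 'a' from first, 'j' from second => "aj"
Result: agdjaj

agdjaj


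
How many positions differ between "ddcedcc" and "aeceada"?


Comparing "ddcedcc" and "aeceada" position by position:
  Position 0: 'd' vs 'a' => DIFFER
  Position 1: 'd' vs 'e' => DIFFER
  Position 2: 'c' vs 'c' => same
  Position 3: 'e' vs 'e' => same
  Position 4: 'd' vs 'a' => DIFFER
  Position 5: 'c' vs 'd' => DIFFER
  Position 6: 'c' vs 'a' => DIFFER
Positions that differ: 5

5


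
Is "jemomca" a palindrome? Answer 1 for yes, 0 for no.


Input: jemomca
Reversed: acmomej
  Compare pos 0 ('j') with pos 6 ('a'): MISMATCH
  Compare pos 1 ('e') with pos 5 ('c'): MISMATCH
  Compare pos 2 ('m') with pos 4 ('m'): match
Result: not a palindrome

0


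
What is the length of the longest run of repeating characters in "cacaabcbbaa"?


Input: "cacaabcbbaa"
Scanning for longest run:
  Position 1 ('a'): new char, reset run to 1
  Position 2 ('c'): new char, reset run to 1
  Position 3 ('a'): new char, reset run to 1
  Position 4 ('a'): continues run of 'a', length=2
  Position 5 ('b'): new char, reset run to 1
  Position 6 ('c'): new char, reset run to 1
  Position 7 ('b'): new char, reset run to 1
  Position 8 ('b'): continues run of 'b', length=2
  Position 9 ('a'): new char, reset run to 1
  Position 10 ('a'): continues run of 'a', length=2
Longest run: 'a' with length 2

2


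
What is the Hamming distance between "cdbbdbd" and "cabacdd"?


Comparing "cdbbdbd" and "cabacdd" position by position:
  Position 0: 'c' vs 'c' => same
  Position 1: 'd' vs 'a' => differ
  Position 2: 'b' vs 'b' => same
  Position 3: 'b' vs 'a' => differ
  Position 4: 'd' vs 'c' => differ
  Position 5: 'b' vs 'd' => differ
  Position 6: 'd' vs 'd' => same
Total differences (Hamming distance): 4

4


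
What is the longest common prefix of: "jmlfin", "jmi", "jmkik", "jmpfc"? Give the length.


Words: jmlfin, jmi, jmkik, jmpfc
  Position 0: all 'j' => match
  Position 1: all 'm' => match
  Position 2: ('l', 'i', 'k', 'p') => mismatch, stop
LCP = "jm" (length 2)

2


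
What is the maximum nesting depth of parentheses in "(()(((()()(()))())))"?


Input: "(()(((()()(()))())))"
Tracking depth:
  Position 0 '(': depth becomes 1
  Position 1 '(': depth becomes 2
  Position 2 ')': depth becomes 1
  Position 3 '(': depth becomes 2
  Position 4 '(': depth becomes 3
  Position 5 '(': depth becomes 4
  Position 6 '(': depth becomes 5
  Position 7 ')': depth becomes 4
  Position 8 '(': depth becomes 5
  Position 9 ')': depth becomes 4
  Position 10 '(': depth becomes 5
  Position 11 '(': depth becomes 6
  Position 12 ')': depth becomes 5
  Position 13 ')': depth becomes 4
  Position 14 ')': depth becomes 3
  Position 15 '(': depth becomes 4
  Position 16 ')': depth becomes 3
  Position 17 ')': depth becomes 2
  Position 18 ')': depth becomes 1
  Position 19 ')': depth becomes 0
Maximum depth reached: 6

6


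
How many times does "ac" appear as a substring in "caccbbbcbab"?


Searching for "ac" in "caccbbbcbab"
Scanning each position:
  Position 0: "ca" => no
  Position 1: "ac" => MATCH
  Position 2: "cc" => no
  Position 3: "cb" => no
  Position 4: "bb" => no
  Position 5: "bb" => no
  Position 6: "bc" => no
  Position 7: "cb" => no
  Position 8: "ba" => no
  Position 9: "ab" => no
Total occurrences: 1

1


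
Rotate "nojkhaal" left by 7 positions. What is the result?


Input: "nojkhaal", rotate left by 7
First 7 characters: "nojkhaa"
Remaining characters: "l"
Concatenate remaining + first: "l" + "nojkhaa" = "lnojkhaa"

lnojkhaa


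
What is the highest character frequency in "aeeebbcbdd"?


Input: aeeebbcbdd
Character counts:
  'a': 1
  'b': 3
  'c': 1
  'd': 2
  'e': 3
Maximum frequency: 3

3


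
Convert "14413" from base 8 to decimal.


Input: "14413" in base 8
Positional expansion:
  Digit '1' (value 1) x 8^4 = 4096
  Digit '4' (value 4) x 8^3 = 2048
  Digit '4' (value 4) x 8^2 = 256
  Digit '1' (value 1) x 8^1 = 8
  Digit '3' (value 3) x 8^0 = 3
Sum = 6411

6411


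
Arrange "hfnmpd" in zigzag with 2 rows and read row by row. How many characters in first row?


Zigzag "hfnmpd" into 2 rows:
Placing characters:
  'h' => row 0
  'f' => row 1
  'n' => row 0
  'm' => row 1
  'p' => row 0
  'd' => row 1
Rows:
  Row 0: "hnp"
  Row 1: "fmd"
First row length: 3

3


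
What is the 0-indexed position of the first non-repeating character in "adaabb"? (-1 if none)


Input: adaabb
Character frequencies:
  'a': 3
  'b': 2
  'd': 1
Scanning left to right for freq == 1:
  Position 0 ('a'): freq=3, skip
  Position 1 ('d'): unique! => answer = 1

1


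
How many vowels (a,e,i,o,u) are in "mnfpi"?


Input: mnfpi
Checking each character:
  'm' at position 0: consonant
  'n' at position 1: consonant
  'f' at position 2: consonant
  'p' at position 3: consonant
  'i' at position 4: vowel (running total: 1)
Total vowels: 1

1


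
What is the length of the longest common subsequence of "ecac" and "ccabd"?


LCS of "ecac" and "ccabd"
DP table:
           c    c    a    b    d
      0    0    0    0    0    0
  e   0    0    0    0    0    0
  c   0    1    1    1    1    1
  a   0    1    1    2    2    2
  c   0    1    2    2    2    2
LCS length = dp[4][5] = 2

2


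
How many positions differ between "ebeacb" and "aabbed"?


Comparing "ebeacb" and "aabbed" position by position:
  Position 0: 'e' vs 'a' => DIFFER
  Position 1: 'b' vs 'a' => DIFFER
  Position 2: 'e' vs 'b' => DIFFER
  Position 3: 'a' vs 'b' => DIFFER
  Position 4: 'c' vs 'e' => DIFFER
  Position 5: 'b' vs 'd' => DIFFER
Positions that differ: 6

6


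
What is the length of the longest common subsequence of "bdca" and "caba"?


LCS of "bdca" and "caba"
DP table:
           c    a    b    a
      0    0    0    0    0
  b   0    0    0    1    1
  d   0    0    0    1    1
  c   0    1    1    1    1
  a   0    1    2    2    2
LCS length = dp[4][4] = 2

2


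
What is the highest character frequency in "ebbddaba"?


Input: ebbddaba
Character counts:
  'a': 2
  'b': 3
  'd': 2
  'e': 1
Maximum frequency: 3

3


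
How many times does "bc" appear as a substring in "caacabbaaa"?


Searching for "bc" in "caacabbaaa"
Scanning each position:
  Position 0: "ca" => no
  Position 1: "aa" => no
  Position 2: "ac" => no
  Position 3: "ca" => no
  Position 4: "ab" => no
  Position 5: "bb" => no
  Position 6: "ba" => no
  Position 7: "aa" => no
  Position 8: "aa" => no
Total occurrences: 0

0


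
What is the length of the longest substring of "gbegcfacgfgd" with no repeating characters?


Input: "gbegcfacgfgd"
Sliding window (track last position of each char):
  Position 0 ('g'): window [0,0] length 1 -- new best
  Position 1 ('b'): window [0,1] length 2 -- new best
  Position 2 ('e'): window [0,2] length 3 -- new best
  Position 3 ('g'): repeat (last at 0), move window start to 1
  Position 3 ('g'): window [1,3] length 3
  Position 4 ('c'): window [1,4] length 4 -- new best
  Position 5 ('f'): window [1,5] length 5 -- new best
  Position 6 ('a'): window [1,6] length 6 -- new best
  Position 7 ('c'): repeat (last at 4), move window start to 5
  Position 7 ('c'): window [5,7] length 3
  Position 8 ('g'): window [5,8] length 4
  Position 9 ('f'): repeat (last at 5), move window start to 6
  Position 9 ('f'): window [6,9] length 4
  Position 10 ('g'): repeat (last at 8), move window start to 9
  Position 10 ('g'): window [9,10] length 2
  Position 11 ('d'): window [9,11] length 3
Longest substring with no repeats: "begcfa" with length 6

6


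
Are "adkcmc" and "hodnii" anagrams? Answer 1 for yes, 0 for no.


Strings: "adkcmc", "hodnii"
Sorted first:  accdkm
Sorted second: dhiino
Differ at position 0: 'a' vs 'd' => not anagrams

0


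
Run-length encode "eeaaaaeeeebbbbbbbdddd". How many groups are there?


Input: eeaaaaeeeebbbbbbbdddd
Scanning for consecutive runs:
  Group 1: 'e' x 2 (positions 0-1)
  Group 2: 'a' x 4 (positions 2-5)
  Group 3: 'e' x 4 (positions 6-9)
  Group 4: 'b' x 7 (positions 10-16)
  Group 5: 'd' x 4 (positions 17-20)
Total groups: 5

5


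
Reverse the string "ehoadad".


Input: ehoadad
Reading characters right to left:
  Position 6: 'd'
  Position 5: 'a'
  Position 4: 'd'
  Position 3: 'a'
  Position 2: 'o'
  Position 1: 'h'
  Position 0: 'e'
Reversed: dadaohe

dadaohe


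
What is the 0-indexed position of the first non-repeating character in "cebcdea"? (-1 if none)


Input: cebcdea
Character frequencies:
  'a': 1
  'b': 1
  'c': 2
  'd': 1
  'e': 2
Scanning left to right for freq == 1:
  Position 0 ('c'): freq=2, skip
  Position 1 ('e'): freq=2, skip
  Position 2 ('b'): unique! => answer = 2

2


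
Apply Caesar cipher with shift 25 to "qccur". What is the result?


Caesar cipher: shift "qccur" by 25
  'q' (pos 16) + 25 = pos 15 = 'p'
  'c' (pos 2) + 25 = pos 1 = 'b'
  'c' (pos 2) + 25 = pos 1 = 'b'
  'u' (pos 20) + 25 = pos 19 = 't'
  'r' (pos 17) + 25 = pos 16 = 'q'
Result: pbbtq

pbbtq


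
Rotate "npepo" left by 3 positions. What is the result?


Input: "npepo", rotate left by 3
First 3 characters: "npe"
Remaining characters: "po"
Concatenate remaining + first: "po" + "npe" = "ponpe"

ponpe


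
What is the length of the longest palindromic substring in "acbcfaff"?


Input: "acbcfaff"
Checking substrings for palindromes:
  [1:4] "cbc" (len 3) => palindrome
  [4:7] "faf" (len 3) => palindrome
  [6:8] "ff" (len 2) => palindrome
Longest palindromic substring: "cbc" with length 3

3


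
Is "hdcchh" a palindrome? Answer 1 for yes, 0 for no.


Input: hdcchh
Reversed: hhccdh
  Compare pos 0 ('h') with pos 5 ('h'): match
  Compare pos 1 ('d') with pos 4 ('h'): MISMATCH
  Compare pos 2 ('c') with pos 3 ('c'): match
Result: not a palindrome

0


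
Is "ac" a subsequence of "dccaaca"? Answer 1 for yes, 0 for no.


Check if "ac" is a subsequence of "dccaaca"
Greedy scan:
  Position 0 ('d'): no match needed
  Position 1 ('c'): no match needed
  Position 2 ('c'): no match needed
  Position 3 ('a'): matches sub[0] = 'a'
  Position 4 ('a'): no match needed
  Position 5 ('c'): matches sub[1] = 'c'
  Position 6 ('a'): no match needed
All 2 characters matched => is a subsequence

1


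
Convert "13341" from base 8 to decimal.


Input: "13341" in base 8
Positional expansion:
  Digit '1' (value 1) x 8^4 = 4096
  Digit '3' (value 3) x 8^3 = 1536
  Digit '3' (value 3) x 8^2 = 192
  Digit '4' (value 4) x 8^1 = 32
  Digit '1' (value 1) x 8^0 = 1
Sum = 5857

5857


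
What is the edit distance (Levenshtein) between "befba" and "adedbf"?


Computing edit distance: "befba" -> "adedbf"
DP table:
           a    d    e    d    b    f
      0    1    2    3    4    5    6
  b   1    1    2    3    4    4    5
  e   2    2    2    2    3    4    5
  f   3    3    3    3    3    4    4
  b   4    4    4    4    4    3    4
  a   5    4    5    5    5    4    4
Edit distance = dp[5][6] = 4

4


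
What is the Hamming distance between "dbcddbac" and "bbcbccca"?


Comparing "dbcddbac" and "bbcbccca" position by position:
  Position 0: 'd' vs 'b' => differ
  Position 1: 'b' vs 'b' => same
  Position 2: 'c' vs 'c' => same
  Position 3: 'd' vs 'b' => differ
  Position 4: 'd' vs 'c' => differ
  Position 5: 'b' vs 'c' => differ
  Position 6: 'a' vs 'c' => differ
  Position 7: 'c' vs 'a' => differ
Total differences (Hamming distance): 6

6


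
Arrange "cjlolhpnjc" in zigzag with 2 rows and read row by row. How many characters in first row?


Zigzag "cjlolhpnjc" into 2 rows:
Placing characters:
  'c' => row 0
  'j' => row 1
  'l' => row 0
  'o' => row 1
  'l' => row 0
  'h' => row 1
  'p' => row 0
  'n' => row 1
  'j' => row 0
  'c' => row 1
Rows:
  Row 0: "cllpj"
  Row 1: "johnc"
First row length: 5

5


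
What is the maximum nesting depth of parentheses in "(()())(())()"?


Input: "(()())(())()"
Tracking depth:
  Position 0 '(': depth becomes 1
  Position 1 '(': depth becomes 2
  Position 2 ')': depth becomes 1
  Position 3 '(': depth becomes 2
  Position 4 ')': depth becomes 1
  Position 5 ')': depth becomes 0
  Position 6 '(': depth becomes 1
  Position 7 '(': depth becomes 2
  Position 8 ')': depth becomes 1
  Position 9 ')': depth becomes 0
  Position 10 '(': depth becomes 1
  Position 11 ')': depth becomes 0
Maximum depth reached: 2

2


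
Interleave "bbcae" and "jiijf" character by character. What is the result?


Interleaving "bbcae" and "jiijf":
  Position 0: 'b' from first, 'j' from second => "bj"
  Position 1: 'b' from first, 'i' from second => "bi"
  Position 2: 'c' from first, 'i' from second => "ci"
  Position 3: 'a' from first, 'j' from second => "aj"
  Position 4: 'e' from first, 'f' from second => "ef"
Result: bjbiciajef

bjbiciajef


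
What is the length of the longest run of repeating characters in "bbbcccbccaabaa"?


Input: "bbbcccbccaabaa"
Scanning for longest run:
  Position 1 ('b'): continues run of 'b', length=2
  Position 2 ('b'): continues run of 'b', length=3
  Position 3 ('c'): new char, reset run to 1
  Position 4 ('c'): continues run of 'c', length=2
  Position 5 ('c'): continues run of 'c', length=3
  Position 6 ('b'): new char, reset run to 1
  Position 7 ('c'): new char, reset run to 1
  Position 8 ('c'): continues run of 'c', length=2
  Position 9 ('a'): new char, reset run to 1
  Position 10 ('a'): continues run of 'a', length=2
  Position 11 ('b'): new char, reset run to 1
  Position 12 ('a'): new char, reset run to 1
  Position 13 ('a'): continues run of 'a', length=2
Longest run: 'b' with length 3

3


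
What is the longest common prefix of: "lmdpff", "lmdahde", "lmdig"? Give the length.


Words: lmdpff, lmdahde, lmdig
  Position 0: all 'l' => match
  Position 1: all 'm' => match
  Position 2: all 'd' => match
  Position 3: ('p', 'a', 'i') => mismatch, stop
LCP = "lmd" (length 3)

3


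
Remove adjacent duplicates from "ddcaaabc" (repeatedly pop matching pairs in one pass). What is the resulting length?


Input: ddcaaabc
Stack-based adjacent duplicate removal:
  Read 'd': push. Stack: d
  Read 'd': matches stack top 'd' => pop. Stack: (empty)
  Read 'c': push. Stack: c
  Read 'a': push. Stack: ca
  Read 'a': matches stack top 'a' => pop. Stack: c
  Read 'a': push. Stack: ca
  Read 'b': push. Stack: cab
  Read 'c': push. Stack: cabc
Final stack: "cabc" (length 4)

4


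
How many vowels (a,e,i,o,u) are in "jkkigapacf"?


Input: jkkigapacf
Checking each character:
  'j' at position 0: consonant
  'k' at position 1: consonant
  'k' at position 2: consonant
  'i' at position 3: vowel (running total: 1)
  'g' at position 4: consonant
  'a' at position 5: vowel (running total: 2)
  'p' at position 6: consonant
  'a' at position 7: vowel (running total: 3)
  'c' at position 8: consonant
  'f' at position 9: consonant
Total vowels: 3

3


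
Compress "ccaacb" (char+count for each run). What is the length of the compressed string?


Input: ccaacb
Runs:
  'c' x 2 => "c2"
  'a' x 2 => "a2"
  'c' x 1 => "c1"
  'b' x 1 => "b1"
Compressed: "c2a2c1b1"
Compressed length: 8

8


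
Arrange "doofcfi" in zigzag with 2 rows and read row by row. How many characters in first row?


Zigzag "doofcfi" into 2 rows:
Placing characters:
  'd' => row 0
  'o' => row 1
  'o' => row 0
  'f' => row 1
  'c' => row 0
  'f' => row 1
  'i' => row 0
Rows:
  Row 0: "doci"
  Row 1: "off"
First row length: 4

4


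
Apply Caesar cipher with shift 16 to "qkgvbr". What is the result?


Caesar cipher: shift "qkgvbr" by 16
  'q' (pos 16) + 16 = pos 6 = 'g'
  'k' (pos 10) + 16 = pos 0 = 'a'
  'g' (pos 6) + 16 = pos 22 = 'w'
  'v' (pos 21) + 16 = pos 11 = 'l'
  'b' (pos 1) + 16 = pos 17 = 'r'
  'r' (pos 17) + 16 = pos 7 = 'h'
Result: gawlrh

gawlrh


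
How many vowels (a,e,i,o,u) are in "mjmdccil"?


Input: mjmdccil
Checking each character:
  'm' at position 0: consonant
  'j' at position 1: consonant
  'm' at position 2: consonant
  'd' at position 3: consonant
  'c' at position 4: consonant
  'c' at position 5: consonant
  'i' at position 6: vowel (running total: 1)
  'l' at position 7: consonant
Total vowels: 1

1


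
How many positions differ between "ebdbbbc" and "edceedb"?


Comparing "ebdbbbc" and "edceedb" position by position:
  Position 0: 'e' vs 'e' => same
  Position 1: 'b' vs 'd' => DIFFER
  Position 2: 'd' vs 'c' => DIFFER
  Position 3: 'b' vs 'e' => DIFFER
  Position 4: 'b' vs 'e' => DIFFER
  Position 5: 'b' vs 'd' => DIFFER
  Position 6: 'c' vs 'b' => DIFFER
Positions that differ: 6

6


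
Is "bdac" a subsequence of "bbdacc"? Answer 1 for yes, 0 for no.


Check if "bdac" is a subsequence of "bbdacc"
Greedy scan:
  Position 0 ('b'): matches sub[0] = 'b'
  Position 1 ('b'): no match needed
  Position 2 ('d'): matches sub[1] = 'd'
  Position 3 ('a'): matches sub[2] = 'a'
  Position 4 ('c'): matches sub[3] = 'c'
  Position 5 ('c'): no match needed
All 4 characters matched => is a subsequence

1


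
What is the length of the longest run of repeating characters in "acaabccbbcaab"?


Input: "acaabccbbcaab"
Scanning for longest run:
  Position 1 ('c'): new char, reset run to 1
  Position 2 ('a'): new char, reset run to 1
  Position 3 ('a'): continues run of 'a', length=2
  Position 4 ('b'): new char, reset run to 1
  Position 5 ('c'): new char, reset run to 1
  Position 6 ('c'): continues run of 'c', length=2
  Position 7 ('b'): new char, reset run to 1
  Position 8 ('b'): continues run of 'b', length=2
  Position 9 ('c'): new char, reset run to 1
  Position 10 ('a'): new char, reset run to 1
  Position 11 ('a'): continues run of 'a', length=2
  Position 12 ('b'): new char, reset run to 1
Longest run: 'a' with length 2

2


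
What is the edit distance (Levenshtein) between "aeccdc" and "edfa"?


Computing edit distance: "aeccdc" -> "edfa"
DP table:
           e    d    f    a
      0    1    2    3    4
  a   1    1    2    3    3
  e   2    1    2    3    4
  c   3    2    2    3    4
  c   4    3    3    3    4
  d   5    4    3    4    4
  c   6    5    4    4    5
Edit distance = dp[6][4] = 5

5


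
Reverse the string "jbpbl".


Input: jbpbl
Reading characters right to left:
  Position 4: 'l'
  Position 3: 'b'
  Position 2: 'p'
  Position 1: 'b'
  Position 0: 'j'
Reversed: lbpbj

lbpbj


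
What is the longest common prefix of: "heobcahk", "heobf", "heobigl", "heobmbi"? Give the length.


Words: heobcahk, heobf, heobigl, heobmbi
  Position 0: all 'h' => match
  Position 1: all 'e' => match
  Position 2: all 'o' => match
  Position 3: all 'b' => match
  Position 4: ('c', 'f', 'i', 'm') => mismatch, stop
LCP = "heob" (length 4)

4


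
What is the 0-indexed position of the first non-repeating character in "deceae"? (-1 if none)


Input: deceae
Character frequencies:
  'a': 1
  'c': 1
  'd': 1
  'e': 3
Scanning left to right for freq == 1:
  Position 0 ('d'): unique! => answer = 0

0


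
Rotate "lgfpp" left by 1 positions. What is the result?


Input: "lgfpp", rotate left by 1
First 1 characters: "l"
Remaining characters: "gfpp"
Concatenate remaining + first: "gfpp" + "l" = "gfppl"

gfppl
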